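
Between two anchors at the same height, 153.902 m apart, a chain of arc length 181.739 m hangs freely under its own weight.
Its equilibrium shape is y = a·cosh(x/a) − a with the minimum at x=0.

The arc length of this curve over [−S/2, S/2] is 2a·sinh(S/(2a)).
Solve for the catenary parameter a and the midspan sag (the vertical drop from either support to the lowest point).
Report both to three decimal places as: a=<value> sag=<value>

seed: a₀ = √(S³/(24(L−S))) = √(153.902³/(24·27.837)) = 73.866847
iter 1: u=1.041753  f(a)=+1.550e+00  f'(a)=-8.387e-01  a ← 73.866847 − (+1.550e+00/-8.387e-01) = 75.715013
iter 2: u=1.016324  f(a)=+6.008e-02  f'(a)=-7.749e-01  a ← 75.715013 − (+6.008e-02/-7.749e-01) = 75.792555
iter 3: u=1.015284  f(a)=+9.833e-05  f'(a)=-7.723e-01  a ← 75.792555 − (+9.833e-05/-7.723e-01) = 75.792682
iter 4: u=1.015283  f(a)=+2.643e-10  f'(a)=-7.723e-01  a ← 75.792682 − (+2.643e-10/-7.723e-01) = 75.792682
iter 5: u=1.015283  f(a)=+2.842e-14  f'(a)=-7.723e-01  a ← 75.792682 − (+2.842e-14/-7.723e-01) = 75.792682
converged: |Δa| < 1e-12 after 5 iterations
sag = a·(cosh(S/(2a)) − 1) = 75.792682·(cosh(1.015283) − 1) = 42.536506
T_max/T_min = cosh(S/(2a)) = 1.561222

a=75.793 sag=42.537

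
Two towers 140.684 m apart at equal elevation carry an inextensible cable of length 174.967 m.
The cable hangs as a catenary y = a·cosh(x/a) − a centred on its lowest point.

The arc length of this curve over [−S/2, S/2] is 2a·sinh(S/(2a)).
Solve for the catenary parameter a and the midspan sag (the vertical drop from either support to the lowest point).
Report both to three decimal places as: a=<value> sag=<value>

a=60.190 sag=45.999

seed: a₀ = √(S³/(24(L−S))) = √(140.684³/(24·34.283)) = 58.173076
iter 1: u=1.209185  f(a)=+2.595e+00  f'(a)=-1.360e+00  a ← 58.173076 − (+2.595e+00/-1.360e+00) = 60.081092
iter 2: u=1.170784  f(a)=+1.332e-01  f'(a)=-1.224e+00  a ← 60.081092 − (+1.332e-01/-1.224e+00) = 60.189890
iter 3: u=1.168668  f(a)=+3.925e-04  f'(a)=-1.217e+00  a ← 60.189890 − (+3.925e-04/-1.217e+00) = 60.190212
iter 4: u=1.168662  f(a)=+3.432e-09  f'(a)=-1.217e+00  a ← 60.190212 − (+3.432e-09/-1.217e+00) = 60.190212
iter 5: u=1.168662  f(a)=+2.842e-14  f'(a)=-1.217e+00  a ← 60.190212 − (+2.842e-14/-1.217e+00) = 60.190212
converged: |Δa| < 1e-12 after 5 iterations
sag = a·(cosh(S/(2a)) − 1) = 60.190212·(cosh(1.168662) − 1) = 45.999356
T_max/T_min = cosh(S/(2a)) = 1.764233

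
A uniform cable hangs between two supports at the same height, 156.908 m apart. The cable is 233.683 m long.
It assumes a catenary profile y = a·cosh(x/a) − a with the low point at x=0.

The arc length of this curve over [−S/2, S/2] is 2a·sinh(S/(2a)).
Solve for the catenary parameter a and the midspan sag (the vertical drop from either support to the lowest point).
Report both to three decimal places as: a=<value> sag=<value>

seed: a₀ = √(S³/(24(L−S))) = √(156.908³/(24·76.775)) = 45.788045
iter 1: u=1.713417  f(a)=+1.209e+01  f'(a)=-4.447e+00  a ← 45.788045 − (+1.209e+01/-4.447e+00) = 48.506826
iter 2: u=1.617381  f(a)=+1.161e+00  f'(a)=-3.631e+00  a ← 48.506826 − (+1.161e+00/-3.631e+00) = 48.826465
iter 3: u=1.606793  f(a)=+1.320e-02  f'(a)=-3.549e+00  a ← 48.826465 − (+1.320e-02/-3.549e+00) = 48.830184
iter 4: u=1.606670  f(a)=+1.751e-06  f'(a)=-3.548e+00  a ← 48.830184 − (+1.751e-06/-3.548e+00) = 48.830185
iter 5: u=1.606670  f(a)=+8.527e-14  f'(a)=-3.548e+00  a ← 48.830185 − (+8.527e-14/-3.548e+00) = 48.830185
converged: |Δa| < 1e-12 after 5 iterations
sag = a·(cosh(S/(2a)) − 1) = 48.830185·(cosh(1.606670) − 1) = 77.804420
T_max/T_min = cosh(S/(2a)) = 2.593367

a=48.830 sag=77.804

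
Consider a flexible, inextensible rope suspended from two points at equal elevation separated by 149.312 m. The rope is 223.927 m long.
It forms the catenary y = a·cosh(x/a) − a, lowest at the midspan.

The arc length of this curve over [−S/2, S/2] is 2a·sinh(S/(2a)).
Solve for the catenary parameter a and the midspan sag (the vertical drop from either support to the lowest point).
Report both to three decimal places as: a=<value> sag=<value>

a=46.035 sag=75.023

seed: a₀ = √(S³/(24(L−S))) = √(149.312³/(24·74.615)) = 43.114502
iter 1: u=1.731575  f(a)=+1.202e+01  f'(a)=-4.617e+00  a ← 43.114502 − (+1.202e+01/-4.617e+00) = 45.717918
iter 2: u=1.632970  f(a)=+1.175e+00  f'(a)=-3.755e+00  a ← 45.717918 − (+1.175e+00/-3.755e+00) = 46.030792
iter 3: u=1.621871  f(a)=+1.391e-02  f'(a)=-3.666e+00  a ← 46.030792 − (+1.391e-02/-3.666e+00) = 46.034585
iter 4: u=1.621737  f(a)=+1.999e-06  f'(a)=-3.665e+00  a ← 46.034585 − (+1.999e-06/-3.665e+00) = 46.034586
iter 5: u=1.621737  f(a)=+2.842e-14  f'(a)=-3.665e+00  a ← 46.034586 − (+2.842e-14/-3.665e+00) = 46.034586
converged: |Δa| < 1e-12 after 5 iterations
sag = a·(cosh(S/(2a)) − 1) = 46.034586·(cosh(1.621737) − 1) = 75.023286
T_max/T_min = cosh(S/(2a)) = 2.629716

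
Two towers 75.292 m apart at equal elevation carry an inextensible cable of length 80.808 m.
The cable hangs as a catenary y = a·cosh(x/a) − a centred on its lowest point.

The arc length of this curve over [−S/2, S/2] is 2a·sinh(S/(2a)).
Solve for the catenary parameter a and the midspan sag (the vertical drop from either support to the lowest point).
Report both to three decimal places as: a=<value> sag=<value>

a=57.395 sag=12.795

seed: a₀ = √(S³/(24(L−S))) = √(75.292³/(24·5.516)) = 56.781322
iter 1: u=0.663000  f(a)=+1.225e-01  f'(a)=-2.030e-01  a ← 56.781322 − (+1.225e-01/-2.030e-01) = 57.384923
iter 2: u=0.656026  f(a)=+1.981e-03  f'(a)=-1.964e-01  a ← 57.384923 − (+1.981e-03/-1.964e-01) = 57.395006
iter 3: u=0.655911  f(a)=+5.368e-07  f'(a)=-1.963e-01  a ← 57.395006 − (+5.368e-07/-1.963e-01) = 57.395009
iter 4: u=0.655911  f(a)=+5.684e-14  f'(a)=-1.963e-01  a ← 57.395009 − (+5.684e-14/-1.963e-01) = 57.395009
converged: |Δa| < 1e-12 after 4 iterations
sag = a·(cosh(S/(2a)) − 1) = 57.395009·(cosh(0.655911) − 1) = 12.795234
T_max/T_min = cosh(S/(2a)) = 1.222933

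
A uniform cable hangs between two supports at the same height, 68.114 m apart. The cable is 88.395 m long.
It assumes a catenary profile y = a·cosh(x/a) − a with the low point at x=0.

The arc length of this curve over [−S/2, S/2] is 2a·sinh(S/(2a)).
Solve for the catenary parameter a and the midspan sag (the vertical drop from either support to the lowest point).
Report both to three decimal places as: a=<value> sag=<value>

a=26.548 sag=25.010

seed: a₀ = √(S³/(24(L−S))) = √(68.114³/(24·20.281)) = 25.480285
iter 1: u=1.336602  f(a)=+1.891e+00  f'(a)=-1.895e+00  a ← 25.480285 − (+1.891e+00/-1.895e+00) = 26.477941
iter 2: u=1.286241  f(a)=+1.167e-01  f'(a)=-1.668e+00  a ← 26.477941 − (+1.167e-01/-1.668e+00) = 26.547925
iter 3: u=1.282850  f(a)=+5.095e-04  f'(a)=-1.653e+00  a ← 26.547925 − (+5.095e-04/-1.653e+00) = 26.548233
iter 4: u=1.282835  f(a)=+9.802e-09  f'(a)=-1.653e+00  a ← 26.548233 − (+9.802e-09/-1.653e+00) = 26.548233
iter 5: u=1.282835  f(a)=-1.421e-14  f'(a)=-1.653e+00  a ← 26.548233 − (-1.421e-14/-1.653e+00) = 26.548233
converged: |Δa| < 1e-12 after 5 iterations
sag = a·(cosh(S/(2a)) − 1) = 26.548233·(cosh(1.282835) − 1) = 25.009770
T_max/T_min = cosh(S/(2a)) = 1.942050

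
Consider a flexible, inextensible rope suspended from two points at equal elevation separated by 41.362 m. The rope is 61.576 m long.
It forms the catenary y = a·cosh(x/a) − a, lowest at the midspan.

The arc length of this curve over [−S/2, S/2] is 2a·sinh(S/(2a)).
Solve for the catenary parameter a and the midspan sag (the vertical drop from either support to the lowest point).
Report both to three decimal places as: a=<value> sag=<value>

a=12.879 sag=20.494

seed: a₀ = √(S³/(24(L−S))) = √(41.362³/(24·20.214)) = 12.077319
iter 1: u=1.712383  f(a)=+3.179e+00  f'(a)=-4.438e+00  a ← 12.077319 − (+3.179e+00/-4.438e+00) = 12.793750
iter 2: u=1.616492  f(a)=+3.049e-01  f'(a)=-3.624e+00  a ← 12.793750 − (+3.049e-01/-3.624e+00) = 12.877872
iter 3: u=1.605933  f(a)=+3.459e-03  f'(a)=-3.542e+00  a ← 12.877872 − (+3.459e-03/-3.542e+00) = 12.878849
iter 4: u=1.605811  f(a)=+4.567e-07  f'(a)=-3.541e+00  a ← 12.878849 − (+4.567e-07/-3.541e+00) = 12.878849
iter 5: u=1.605811  f(a)=+7.105e-15  f'(a)=-3.541e+00  a ← 12.878849 − (+7.105e-15/-3.541e+00) = 12.878849
converged: |Δa| < 1e-12 after 5 iterations
sag = a·(cosh(S/(2a)) − 1) = 12.878849·(cosh(1.605811) − 1) = 20.494279
T_max/T_min = cosh(S/(2a)) = 2.591313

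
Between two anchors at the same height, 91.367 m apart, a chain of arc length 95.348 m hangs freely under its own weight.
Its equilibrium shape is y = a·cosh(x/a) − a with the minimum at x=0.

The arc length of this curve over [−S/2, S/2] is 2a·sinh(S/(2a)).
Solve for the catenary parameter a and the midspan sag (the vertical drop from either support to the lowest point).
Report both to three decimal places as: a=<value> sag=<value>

seed: a₀ = √(S³/(24(L−S))) = √(91.367³/(24·3.981)) = 89.347486
iter 1: u=0.511301  f(a)=+5.236e-02  f'(a)=-9.146e-02  a ← 89.347486 − (+5.236e-02/-9.146e-02) = 89.919978
iter 2: u=0.508046  f(a)=+5.075e-04  f'(a)=-8.970e-02  a ← 89.919978 − (+5.075e-04/-8.970e-02) = 89.925637
iter 3: u=0.508014  f(a)=+4.872e-08  f'(a)=-8.968e-02  a ← 89.925637 − (+4.872e-08/-8.968e-02) = 89.925637
iter 4: u=0.508014  f(a)=+2.842e-14  f'(a)=-8.968e-02  a ← 89.925637 − (+2.842e-14/-8.968e-02) = 89.925637
converged: |Δa| < 1e-12 after 4 iterations
sag = a·(cosh(S/(2a)) − 1) = 89.925637·(cosh(0.508014) − 1) = 11.855650
T_max/T_min = cosh(S/(2a)) = 1.131838

a=89.926 sag=11.856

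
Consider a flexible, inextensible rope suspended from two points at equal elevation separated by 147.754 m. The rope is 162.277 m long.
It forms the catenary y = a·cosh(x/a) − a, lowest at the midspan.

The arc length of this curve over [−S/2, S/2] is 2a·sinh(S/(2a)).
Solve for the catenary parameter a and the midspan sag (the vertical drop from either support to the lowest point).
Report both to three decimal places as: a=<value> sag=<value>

seed: a₀ = √(S³/(24(L−S))) = √(147.754³/(24·14.523)) = 96.200002
iter 1: u=0.767952  f(a)=+4.343e-01  f'(a)=-3.201e-01  a ← 96.200002 − (+4.343e-01/-3.201e-01) = 97.556716
iter 2: u=0.757272  f(a)=+9.358e-03  f'(a)=-3.065e-01  a ← 97.556716 − (+9.358e-03/-3.065e-01) = 97.587254
iter 3: u=0.757035  f(a)=+4.557e-06  f'(a)=-3.062e-01  a ← 97.587254 − (+4.557e-06/-3.062e-01) = 97.587268
iter 4: u=0.757035  f(a)=+1.080e-12  f'(a)=-3.062e-01  a ← 97.587268 − (+1.080e-12/-3.062e-01) = 97.587268
converged: |Δa| < 1e-12 after 4 iterations
sag = a·(cosh(S/(2a)) − 1) = 97.587268·(cosh(0.757035) − 1) = 29.325029
T_max/T_min = cosh(S/(2a)) = 1.300501

a=97.587 sag=29.325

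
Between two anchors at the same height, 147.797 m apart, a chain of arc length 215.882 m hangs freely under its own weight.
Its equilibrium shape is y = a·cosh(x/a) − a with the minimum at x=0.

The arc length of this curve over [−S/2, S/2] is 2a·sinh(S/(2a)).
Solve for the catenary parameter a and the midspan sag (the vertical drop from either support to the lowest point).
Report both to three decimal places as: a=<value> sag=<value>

seed: a₀ = √(S³/(24(L−S))) = √(147.797³/(24·68.085)) = 44.449521
iter 1: u=1.662526  f(a)=+1.005e+01  f'(a)=-3.998e+00  a ← 44.449521 − (+1.005e+01/-3.998e+00) = 46.963873
iter 2: u=1.573518  f(a)=+9.161e-01  f'(a)=-3.300e+00  a ← 46.963873 − (+9.161e-01/-3.300e+00) = 47.241475
iter 3: u=1.564272  f(a)=+9.291e-03  f'(a)=-3.233e+00  a ← 47.241475 − (+9.291e-03/-3.233e+00) = 47.244349
iter 4: u=1.564177  f(a)=+9.772e-07  f'(a)=-3.233e+00  a ← 47.244349 − (+9.772e-07/-3.233e+00) = 47.244349
iter 5: u=1.564176  f(a)=+0.000e+00  f'(a)=-3.233e+00  a ← 47.244349 − (+0.000e+00/-3.233e+00) = 47.244349
converged: |Δa| < 1e-12 after 5 iterations
sag = a·(cosh(S/(2a)) − 1) = 47.244349·(cosh(1.564176) − 1) = 70.583016
T_max/T_min = cosh(S/(2a)) = 2.493999

a=47.244 sag=70.583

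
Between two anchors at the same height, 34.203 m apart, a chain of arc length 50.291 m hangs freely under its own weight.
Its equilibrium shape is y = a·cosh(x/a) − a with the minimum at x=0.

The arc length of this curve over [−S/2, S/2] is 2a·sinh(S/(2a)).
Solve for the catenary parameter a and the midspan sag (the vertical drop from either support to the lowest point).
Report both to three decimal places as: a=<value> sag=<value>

a=10.832 sag=16.547

seed: a₀ = √(S³/(24(L−S))) = √(34.203³/(24·16.088)) = 10.179810
iter 1: u=1.679943  f(a)=+2.429e+00  f'(a)=-4.148e+00  a ← 10.179810 − (+2.429e+00/-4.148e+00) = 10.765422
iter 2: u=1.588558  f(a)=+2.254e-01  f'(a)=-3.411e+00  a ← 10.765422 − (+2.254e-01/-3.411e+00) = 10.831497
iter 3: u=1.578868  f(a)=+2.378e-03  f'(a)=-3.339e+00  a ← 10.831497 − (+2.378e-03/-3.339e+00) = 10.832210
iter 4: u=1.578764  f(a)=+2.710e-07  f'(a)=-3.338e+00  a ← 10.832210 − (+2.710e-07/-3.338e+00) = 10.832210
iter 5: u=1.578764  f(a)=+0.000e+00  f'(a)=-3.338e+00  a ← 10.832210 − (+0.000e+00/-3.338e+00) = 10.832210
converged: |Δa| < 1e-12 after 5 iterations
sag = a·(cosh(S/(2a)) − 1) = 10.832210·(cosh(1.578764) − 1) = 16.547216
T_max/T_min = cosh(S/(2a)) = 2.527594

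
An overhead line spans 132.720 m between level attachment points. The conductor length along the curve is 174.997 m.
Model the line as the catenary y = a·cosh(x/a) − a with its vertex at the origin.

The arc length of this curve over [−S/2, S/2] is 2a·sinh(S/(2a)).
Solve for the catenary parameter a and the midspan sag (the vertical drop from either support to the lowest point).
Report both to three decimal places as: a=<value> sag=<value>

seed: a₀ = √(S³/(24(L−S))) = √(132.720³/(24·42.277)) = 48.000621
iter 1: u=1.382482  f(a)=+4.229e+00  f'(a)=-2.122e+00  a ← 48.000621 − (+4.229e+00/-2.122e+00) = 49.993515
iter 2: u=1.327372  f(a)=+2.776e-01  f'(a)=-1.852e+00  a ← 49.993515 − (+2.776e-01/-1.852e+00) = 50.143445
iter 3: u=1.323403  f(a)=+1.382e-03  f'(a)=-1.833e+00  a ← 50.143445 − (+1.382e-03/-1.833e+00) = 50.144199
iter 4: u=1.323383  f(a)=+3.466e-08  f'(a)=-1.833e+00  a ← 50.144199 − (+3.466e-08/-1.833e+00) = 50.144199
iter 5: u=1.323383  f(a)=+0.000e+00  f'(a)=-1.833e+00  a ← 50.144199 − (+0.000e+00/-1.833e+00) = 50.144199
converged: |Δa| < 1e-12 after 5 iterations
sag = a·(cosh(S/(2a)) − 1) = 50.144199·(cosh(1.323383) − 1) = 50.704342
T_max/T_min = cosh(S/(2a)) = 2.011171

a=50.144 sag=50.704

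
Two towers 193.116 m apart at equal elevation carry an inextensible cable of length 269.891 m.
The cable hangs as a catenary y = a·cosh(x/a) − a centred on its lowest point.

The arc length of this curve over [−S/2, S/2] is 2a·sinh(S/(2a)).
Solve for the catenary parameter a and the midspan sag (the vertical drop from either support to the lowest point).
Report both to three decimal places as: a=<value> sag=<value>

a=65.951 sag=84.248

seed: a₀ = √(S³/(24(L−S))) = √(193.116³/(24·76.775)) = 62.518975
iter 1: u=1.544459  f(a)=+9.694e+00  f'(a)=-3.094e+00  a ← 62.518975 − (+9.694e+00/-3.094e+00) = 65.652191
iter 2: u=1.470751  f(a)=+7.764e-01  f'(a)=-2.617e+00  a ← 65.652191 − (+7.764e-01/-2.617e+00) = 65.948926
iter 3: u=1.464133  f(a)=+5.939e-03  f'(a)=-2.577e+00  a ← 65.948926 − (+5.939e-03/-2.577e+00) = 65.951231
iter 4: u=1.464082  f(a)=+3.533e-07  f'(a)=-2.576e+00  a ← 65.951231 − (+3.533e-07/-2.576e+00) = 65.951231
iter 5: u=1.464082  f(a)=+0.000e+00  f'(a)=-2.576e+00  a ← 65.951231 − (+0.000e+00/-2.576e+00) = 65.951231
converged: |Δa| < 1e-12 after 5 iterations
sag = a·(cosh(S/(2a)) − 1) = 65.951231·(cosh(1.464082) − 1) = 84.248146
T_max/T_min = cosh(S/(2a)) = 2.277431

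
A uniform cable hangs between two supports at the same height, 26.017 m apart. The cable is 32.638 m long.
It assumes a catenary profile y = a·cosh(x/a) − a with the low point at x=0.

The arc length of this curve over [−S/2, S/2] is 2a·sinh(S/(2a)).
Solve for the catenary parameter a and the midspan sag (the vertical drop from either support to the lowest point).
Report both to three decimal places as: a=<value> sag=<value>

seed: a₀ = √(S³/(24(L−S))) = √(26.017³/(24·6.621)) = 10.527334
iter 1: u=1.235688  f(a)=+5.243e-01  f'(a)=-1.461e+00  a ← 10.527334 − (+5.243e-01/-1.461e+00) = 10.886242
iter 2: u=1.194949  f(a)=+2.800e-02  f'(a)=-1.308e+00  a ← 10.886242 − (+2.800e-02/-1.308e+00) = 10.907645
iter 3: u=1.192604  f(a)=+8.988e-05  f'(a)=-1.300e+00  a ← 10.907645 − (+8.988e-05/-1.300e+00) = 10.907714
iter 4: u=1.192596  f(a)=+9.325e-10  f'(a)=-1.300e+00  a ← 10.907714 − (+9.325e-10/-1.300e+00) = 10.907714
iter 5: u=1.192596  f(a)=+7.105e-15  f'(a)=-1.300e+00  a ← 10.907714 − (+7.105e-15/-1.300e+00) = 10.907714
converged: |Δa| < 1e-12 after 5 iterations
sag = a·(cosh(S/(2a)) − 1) = 10.907714·(cosh(1.192596) − 1) = 8.721040
T_max/T_min = cosh(S/(2a)) = 1.799530

a=10.908 sag=8.721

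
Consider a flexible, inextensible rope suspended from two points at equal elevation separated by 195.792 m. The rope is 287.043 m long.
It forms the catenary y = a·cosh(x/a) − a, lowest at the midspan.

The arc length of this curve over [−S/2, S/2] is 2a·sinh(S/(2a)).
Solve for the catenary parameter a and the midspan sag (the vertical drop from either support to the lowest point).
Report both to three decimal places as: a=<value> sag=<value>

seed: a₀ = √(S³/(24(L−S))) = √(195.792³/(24·91.251)) = 58.542057
iter 1: u=1.672234  f(a)=+1.364e+01  f'(a)=-4.081e+00  a ← 58.542057 − (+1.364e+01/-4.081e+00) = 61.884897
iter 2: u=1.581905  f(a)=+1.256e+00  f'(a)=-3.361e+00  a ← 61.884897 − (+1.256e+00/-3.361e+00) = 62.258475
iter 3: u=1.572412  f(a)=+1.302e-02  f'(a)=-3.292e+00  a ← 62.258475 − (+1.302e-02/-3.292e+00) = 62.262431
iter 4: u=1.572313  f(a)=+1.432e-06  f'(a)=-3.291e+00  a ← 62.262431 − (+1.432e-06/-3.291e+00) = 62.262431
iter 5: u=1.572313  f(a)=+0.000e+00  f'(a)=-3.291e+00  a ← 62.262431 − (+0.000e+00/-3.291e+00) = 62.262431
converged: |Δa| < 1e-12 after 5 iterations
sag = a·(cosh(S/(2a)) − 1) = 62.262431·(cosh(1.572313) − 1) = 94.182547
T_max/T_min = cosh(S/(2a)) = 2.512671

a=62.262 sag=94.183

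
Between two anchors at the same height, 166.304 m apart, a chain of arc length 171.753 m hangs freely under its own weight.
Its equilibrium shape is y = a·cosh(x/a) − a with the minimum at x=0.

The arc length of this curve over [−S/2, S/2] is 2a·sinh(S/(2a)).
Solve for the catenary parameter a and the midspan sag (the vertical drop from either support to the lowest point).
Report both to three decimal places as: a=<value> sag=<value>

a=188.453 sag=18.644

seed: a₀ = √(S³/(24(L−S))) = √(166.304³/(24·5.449)) = 187.538319
iter 1: u=0.443387  f(a)=+5.381e-02  f'(a)=-5.926e-02  a ← 187.538319 − (+5.381e-02/-5.926e-02) = 188.446379
iter 2: u=0.441250  f(a)=+3.934e-04  f'(a)=-5.840e-02  a ← 188.446379 − (+3.934e-04/-5.840e-02) = 188.453115
iter 3: u=0.441234  f(a)=+2.136e-08  f'(a)=-5.839e-02  a ← 188.453115 − (+2.136e-08/-5.839e-02) = 188.453116
iter 4: u=0.441234  f(a)=+5.684e-14  f'(a)=-5.839e-02  a ← 188.453116 − (+5.684e-14/-5.839e-02) = 188.453116
converged: |Δa| < 1e-12 after 4 iterations
sag = a·(cosh(S/(2a)) − 1) = 188.453116·(cosh(0.441234) − 1) = 18.644325
T_max/T_min = cosh(S/(2a)) = 1.098933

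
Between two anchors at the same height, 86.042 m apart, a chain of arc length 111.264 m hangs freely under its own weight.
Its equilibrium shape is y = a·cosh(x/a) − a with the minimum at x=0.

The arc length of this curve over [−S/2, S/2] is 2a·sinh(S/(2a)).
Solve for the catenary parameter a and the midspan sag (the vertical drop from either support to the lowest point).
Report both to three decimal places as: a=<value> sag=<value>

seed: a₀ = √(S³/(24(L−S))) = √(86.042³/(24·25.222)) = 32.439217
iter 1: u=1.326203  f(a)=+2.313e+00  f'(a)=-1.846e+00  a ← 32.439217 − (+2.313e+00/-1.846e+00) = 33.692130
iter 2: u=1.276886  f(a)=+1.408e-01  f'(a)=-1.628e+00  a ← 33.692130 − (+1.408e-01/-1.628e+00) = 33.778609
iter 3: u=1.273617  f(a)=+5.960e-04  f'(a)=-1.614e+00  a ← 33.778609 − (+5.960e-04/-1.614e+00) = 33.778978
iter 4: u=1.273603  f(a)=+1.079e-08  f'(a)=-1.614e+00  a ← 33.778978 − (+1.079e-08/-1.614e+00) = 33.778978
iter 5: u=1.273603  f(a)=+1.421e-14  f'(a)=-1.614e+00  a ← 33.778978 − (+1.421e-14/-1.614e+00) = 33.778978
converged: |Δa| < 1e-12 after 5 iterations
sag = a·(cosh(S/(2a)) − 1) = 33.778978·(cosh(1.273603) − 1) = 31.305112
T_max/T_min = cosh(S/(2a)) = 1.926763

a=33.779 sag=31.305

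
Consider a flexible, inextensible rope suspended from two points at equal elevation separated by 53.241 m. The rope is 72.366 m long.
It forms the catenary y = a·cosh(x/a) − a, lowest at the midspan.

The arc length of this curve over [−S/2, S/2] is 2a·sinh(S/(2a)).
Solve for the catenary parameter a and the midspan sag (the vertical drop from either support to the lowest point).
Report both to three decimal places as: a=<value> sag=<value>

a=19.039 sag=21.847

seed: a₀ = √(S³/(24(L−S))) = √(53.241³/(24·19.125)) = 18.132720
iter 1: u=1.468092  f(a)=+2.170e+00  f'(a)=-2.601e+00  a ← 18.132720 − (+2.170e+00/-2.601e+00) = 18.967165
iter 2: u=1.403504  f(a)=+1.588e-01  f'(a)=-2.233e+00  a ← 18.967165 − (+1.588e-01/-2.233e+00) = 19.038283
iter 3: u=1.398262  f(a)=+9.985e-04  f'(a)=-2.205e+00  a ← 19.038283 − (+9.985e-04/-2.205e+00) = 19.038736
iter 4: u=1.398228  f(a)=+4.004e-08  f'(a)=-2.204e+00  a ← 19.038736 − (+4.004e-08/-2.204e+00) = 19.038736
iter 5: u=1.398228  f(a)=+0.000e+00  f'(a)=-2.204e+00  a ← 19.038736 − (+0.000e+00/-2.204e+00) = 19.038736
converged: |Δa| < 1e-12 after 5 iterations
sag = a·(cosh(S/(2a)) − 1) = 19.038736·(cosh(1.398228) − 1) = 21.847484
T_max/T_min = cosh(S/(2a)) = 2.147528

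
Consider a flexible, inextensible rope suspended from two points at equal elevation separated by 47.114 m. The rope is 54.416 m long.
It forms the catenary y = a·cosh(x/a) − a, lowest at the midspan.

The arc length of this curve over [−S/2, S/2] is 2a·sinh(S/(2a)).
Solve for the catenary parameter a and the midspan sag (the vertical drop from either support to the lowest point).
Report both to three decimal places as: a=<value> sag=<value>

a=24.977 sag=11.957

seed: a₀ = √(S³/(24(L−S))) = √(47.114³/(24·7.302)) = 24.428592
iter 1: u=0.964321  f(a)=+3.471e-01  f'(a)=-6.553e-01  a ← 24.428592 − (+3.471e-01/-6.553e-01) = 24.958318
iter 2: u=0.943854  f(a)=+1.161e-02  f'(a)=-6.121e-01  a ← 24.958318 − (+1.161e-02/-6.121e-01) = 24.977288
iter 3: u=0.943137  f(a)=+1.399e-05  f'(a)=-6.106e-01  a ← 24.977288 − (+1.399e-05/-6.106e-01) = 24.977311
iter 4: u=0.943136  f(a)=+2.039e-11  f'(a)=-6.106e-01  a ← 24.977311 − (+2.039e-11/-6.106e-01) = 24.977311
iter 5: u=0.943136  f(a)=-7.105e-15  f'(a)=-6.106e-01  a ← 24.977311 − (-7.105e-15/-6.106e-01) = 24.977311
converged: |Δa| < 1e-12 after 5 iterations
sag = a·(cosh(S/(2a)) − 1) = 24.977311·(cosh(0.943136) − 1) = 11.956973
T_max/T_min = cosh(S/(2a)) = 1.478713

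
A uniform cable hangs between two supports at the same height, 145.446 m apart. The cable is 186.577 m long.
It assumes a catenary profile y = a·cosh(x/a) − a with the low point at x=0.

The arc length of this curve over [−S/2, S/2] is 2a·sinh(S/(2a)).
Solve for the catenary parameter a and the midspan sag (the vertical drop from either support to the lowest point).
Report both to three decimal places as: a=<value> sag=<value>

seed: a₀ = √(S³/(24(L−S))) = √(145.446³/(24·41.131)) = 55.829330
iter 1: u=1.302595  f(a)=+3.634e+00  f'(a)=-1.739e+00  a ← 55.829330 − (+3.634e+00/-1.739e+00) = 57.918804
iter 2: u=1.255603  f(a)=+2.140e-01  f'(a)=-1.540e+00  a ← 57.918804 − (+2.140e-01/-1.540e+00) = 58.057760
iter 3: u=1.252597  f(a)=+8.445e-04  f'(a)=-1.528e+00  a ← 58.057760 − (+8.445e-04/-1.528e+00) = 58.058312
iter 4: u=1.252585  f(a)=+1.327e-08  f'(a)=-1.528e+00  a ← 58.058312 − (+1.327e-08/-1.528e+00) = 58.058312
iter 5: u=1.252585  f(a)=-2.842e-14  f'(a)=-1.528e+00  a ← 58.058312 − (-2.842e-14/-1.528e+00) = 58.058312
converged: |Δa| < 1e-12 after 5 iterations
sag = a·(cosh(S/(2a)) − 1) = 58.058312·(cosh(1.252585) − 1) = 51.821221
T_max/T_min = cosh(S/(2a)) = 1.892572

a=58.058 sag=51.821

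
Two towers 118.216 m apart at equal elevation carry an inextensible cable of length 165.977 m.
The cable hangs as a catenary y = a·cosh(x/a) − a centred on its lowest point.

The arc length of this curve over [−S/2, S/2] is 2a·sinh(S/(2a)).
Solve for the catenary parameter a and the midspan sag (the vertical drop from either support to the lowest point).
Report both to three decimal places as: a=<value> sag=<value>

seed: a₀ = √(S³/(24(L−S))) = √(118.216³/(24·47.761)) = 37.964009
iter 1: u=1.556948  f(a)=+6.134e+00  f'(a)=-3.181e+00  a ← 37.964009 − (+6.134e+00/-3.181e+00) = 39.892300
iter 2: u=1.481689  f(a)=+4.984e-01  f'(a)=-2.684e+00  a ← 39.892300 − (+4.984e-01/-2.684e+00) = 40.078008
iter 3: u=1.474824  f(a)=+3.932e-03  f'(a)=-2.641e+00  a ← 40.078008 − (+3.932e-03/-2.641e+00) = 40.079496
iter 4: u=1.474769  f(a)=+2.490e-07  f'(a)=-2.641e+00  a ← 40.079496 − (+2.490e-07/-2.641e+00) = 40.079496
iter 5: u=1.474769  f(a)=+0.000e+00  f'(a)=-2.641e+00  a ← 40.079496 − (+0.000e+00/-2.641e+00) = 40.079496
converged: |Δa| < 1e-12 after 5 iterations
sag = a·(cosh(S/(2a)) − 1) = 40.079496·(cosh(1.474769) − 1) = 52.080458
T_max/T_min = cosh(S/(2a)) = 2.299429

a=40.079 sag=52.080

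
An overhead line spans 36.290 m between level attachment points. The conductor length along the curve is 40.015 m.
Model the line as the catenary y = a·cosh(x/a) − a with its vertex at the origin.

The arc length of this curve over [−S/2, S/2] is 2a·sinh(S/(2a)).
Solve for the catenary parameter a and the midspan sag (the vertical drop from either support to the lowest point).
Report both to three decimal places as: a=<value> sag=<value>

seed: a₀ = √(S³/(24(L−S))) = √(36.290³/(24·3.725)) = 23.121270
iter 1: u=0.784775  f(a)=+1.164e-01  f'(a)=-3.425e-01  a ← 23.121270 − (+1.164e-01/-3.425e-01) = 23.461132
iter 2: u=0.773407  f(a)=+2.616e-03  f'(a)=-3.273e-01  a ← 23.461132 − (+2.616e-03/-3.273e-01) = 23.469127
iter 3: u=0.773143  f(a)=+1.389e-06  f'(a)=-3.269e-01  a ← 23.469127 − (+1.389e-06/-3.269e-01) = 23.469131
iter 4: u=0.773143  f(a)=+3.979e-13  f'(a)=-3.269e-01  a ← 23.469131 − (+3.979e-13/-3.269e-01) = 23.469131
converged: |Δa| < 1e-12 after 4 iterations
sag = a·(cosh(S/(2a)) − 1) = 23.469131·(cosh(0.773143) − 1) = 7.370781
T_max/T_min = cosh(S/(2a)) = 1.314063

a=23.469 sag=7.371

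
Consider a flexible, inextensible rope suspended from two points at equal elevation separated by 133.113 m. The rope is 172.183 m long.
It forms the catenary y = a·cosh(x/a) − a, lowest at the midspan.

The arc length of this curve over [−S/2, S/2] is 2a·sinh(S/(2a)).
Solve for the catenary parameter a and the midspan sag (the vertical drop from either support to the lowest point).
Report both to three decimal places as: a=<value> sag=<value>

a=52.228 sag=48.467

seed: a₀ = √(S³/(24(L−S))) = √(133.113³/(24·39.070)) = 50.153747
iter 1: u=1.327049  f(a)=+3.588e+00  f'(a)=-1.850e+00  a ← 50.153747 − (+3.588e+00/-1.850e+00) = 52.093016
iter 2: u=1.277647  f(a)=+2.186e-01  f'(a)=-1.631e+00  a ← 52.093016 − (+2.186e-01/-1.631e+00) = 52.227046
iter 3: u=1.274368  f(a)=+9.279e-04  f'(a)=-1.617e+00  a ← 52.227046 − (+9.279e-04/-1.617e+00) = 52.227620
iter 4: u=1.274354  f(a)=+1.688e-08  f'(a)=-1.617e+00  a ← 52.227620 − (+1.688e-08/-1.617e+00) = 52.227620
iter 5: u=1.274354  f(a)=+5.684e-14  f'(a)=-1.617e+00  a ← 52.227620 − (+5.684e-14/-1.617e+00) = 52.227620
converged: |Δa| < 1e-12 after 5 iterations
sag = a·(cosh(S/(2a)) − 1) = 52.227620·(cosh(1.274354) − 1) = 48.467319
T_max/T_min = cosh(S/(2a)) = 1.928002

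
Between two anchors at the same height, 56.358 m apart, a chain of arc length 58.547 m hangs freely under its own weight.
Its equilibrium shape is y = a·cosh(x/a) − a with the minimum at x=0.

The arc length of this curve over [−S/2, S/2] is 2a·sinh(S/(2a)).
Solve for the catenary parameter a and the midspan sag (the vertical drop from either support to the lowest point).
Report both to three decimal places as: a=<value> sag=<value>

seed: a₀ = √(S³/(24(L−S))) = √(56.358³/(24·2.189)) = 58.372038
iter 1: u=0.482748  f(a)=+2.565e-02  f'(a)=-7.676e-02  a ← 58.372038 − (+2.565e-02/-7.676e-02) = 58.706164
iter 2: u=0.480001  f(a)=+2.219e-04  f'(a)=-7.544e-02  a ← 58.706164 − (+2.219e-04/-7.544e-02) = 58.709105
iter 3: u=0.479977  f(a)=+1.693e-08  f'(a)=-7.543e-02  a ← 58.709105 − (+1.693e-08/-7.543e-02) = 58.709105
iter 4: u=0.479977  f(a)=-7.105e-15  f'(a)=-7.543e-02  a ← 58.709105 − (-7.105e-15/-7.543e-02) = 58.709105
converged: |Δa| < 1e-12 after 4 iterations
sag = a·(cosh(S/(2a)) − 1) = 58.709105·(cosh(0.479977) − 1) = 6.893462
T_max/T_min = cosh(S/(2a)) = 1.117417

a=58.709 sag=6.893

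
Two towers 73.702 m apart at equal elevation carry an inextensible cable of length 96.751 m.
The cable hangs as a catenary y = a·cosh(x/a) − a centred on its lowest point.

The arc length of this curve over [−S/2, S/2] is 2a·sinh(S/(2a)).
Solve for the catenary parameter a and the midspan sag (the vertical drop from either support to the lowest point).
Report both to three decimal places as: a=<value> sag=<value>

seed: a₀ = √(S³/(24(L−S))) = √(73.702³/(24·23.049)) = 26.902166
iter 1: u=1.369815  f(a)=+2.262e+00  f'(a)=-2.057e+00  a ← 26.902166 − (+2.262e+00/-2.057e+00) = 28.001437
iter 2: u=1.316040  f(a)=+1.460e-01  f'(a)=-1.800e+00  a ← 28.001437 − (+1.460e-01/-1.800e+00) = 28.082574
iter 3: u=1.312237  f(a)=+7.015e-04  f'(a)=-1.782e+00  a ← 28.082574 − (+7.015e-04/-1.782e+00) = 28.082968
iter 4: u=1.312219  f(a)=+1.636e-08  f'(a)=-1.782e+00  a ← 28.082968 − (+1.636e-08/-1.782e+00) = 28.082968
iter 5: u=1.312219  f(a)=+1.421e-14  f'(a)=-1.782e+00  a ← 28.082968 − (+1.421e-14/-1.782e+00) = 28.082968
converged: |Δa| < 1e-12 after 5 iterations
sag = a·(cosh(S/(2a)) − 1) = 28.082968·(cosh(1.312219) − 1) = 27.853086
T_max/T_min = cosh(S/(2a)) = 1.991814

a=28.083 sag=27.853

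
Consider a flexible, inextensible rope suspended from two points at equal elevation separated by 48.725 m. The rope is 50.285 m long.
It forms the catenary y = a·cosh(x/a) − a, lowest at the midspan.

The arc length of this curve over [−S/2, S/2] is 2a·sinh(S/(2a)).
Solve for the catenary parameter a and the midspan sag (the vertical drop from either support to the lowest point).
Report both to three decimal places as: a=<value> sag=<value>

a=55.850 sag=5.398

seed: a₀ = √(S³/(24(L−S))) = √(48.725³/(24·1.560)) = 55.585287
iter 1: u=0.438290  f(a)=+1.505e-02  f'(a)=-5.722e-02  a ← 55.585287 − (+1.505e-02/-5.722e-02) = 55.848369
iter 2: u=0.436226  f(a)=+1.075e-04  f'(a)=-5.640e-02  a ← 55.848369 − (+1.075e-04/-5.640e-02) = 55.850275
iter 3: u=0.436211  f(a)=+5.576e-09  f'(a)=-5.639e-02  a ← 55.850275 − (+5.576e-09/-5.639e-02) = 55.850276
iter 4: u=0.436211  f(a)=+7.105e-15  f'(a)=-5.639e-02  a ← 55.850276 − (+7.105e-15/-5.639e-02) = 55.850276
converged: |Δa| < 1e-12 after 4 iterations
sag = a·(cosh(S/(2a)) − 1) = 55.850276·(cosh(0.436211) − 1) = 5.398386
T_max/T_min = cosh(S/(2a)) = 1.096658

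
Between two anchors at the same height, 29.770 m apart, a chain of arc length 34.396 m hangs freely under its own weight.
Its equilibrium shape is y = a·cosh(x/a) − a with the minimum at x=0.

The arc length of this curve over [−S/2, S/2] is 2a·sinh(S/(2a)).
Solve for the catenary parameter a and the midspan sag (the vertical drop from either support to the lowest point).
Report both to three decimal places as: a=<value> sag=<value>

seed: a₀ = √(S³/(24(L−S))) = √(29.770³/(24·4.626)) = 15.415578
iter 1: u=0.965582  f(a)=+2.205e-01  f'(a)=-6.580e-01  a ← 15.415578 − (+2.205e-01/-6.580e-01) = 15.750675
iter 2: u=0.945039  f(a)=+7.395e-03  f'(a)=-6.146e-01  a ← 15.750675 − (+7.395e-03/-6.146e-01) = 15.762707
iter 3: u=0.944317  f(a)=+8.956e-06  f'(a)=-6.131e-01  a ← 15.762707 − (+8.956e-06/-6.131e-01) = 15.762722
iter 4: u=0.944317  f(a)=+1.317e-11  f'(a)=-6.131e-01  a ← 15.762722 − (+1.317e-11/-6.131e-01) = 15.762722
iter 5: u=0.944317  f(a)=-7.105e-15  f'(a)=-6.131e-01  a ← 15.762722 − (-7.105e-15/-6.131e-01) = 15.762722
converged: |Δa| < 1e-12 after 5 iterations
sag = a·(cosh(S/(2a)) − 1) = 15.762722·(cosh(0.944317) − 1) = 7.566114
T_max/T_min = cosh(S/(2a)) = 1.480000

a=15.763 sag=7.566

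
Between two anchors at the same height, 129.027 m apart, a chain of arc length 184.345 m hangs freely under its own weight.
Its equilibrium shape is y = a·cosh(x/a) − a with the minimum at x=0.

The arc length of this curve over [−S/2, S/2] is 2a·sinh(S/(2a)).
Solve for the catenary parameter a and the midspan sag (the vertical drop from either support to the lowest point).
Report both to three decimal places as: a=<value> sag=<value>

seed: a₀ = √(S³/(24(L−S))) = √(129.027³/(24·55.318)) = 40.223702
iter 1: u=1.603868  f(a)=+7.567e+00  f'(a)=-3.526e+00  a ← 40.223702 − (+7.567e+00/-3.526e+00) = 42.369521
iter 2: u=1.522639  f(a)=+6.477e-01  f'(a)=-2.946e+00  a ← 42.369521 − (+6.477e-01/-2.946e+00) = 42.589355
iter 3: u=1.514780  f(a)=+5.727e-03  f'(a)=-2.894e+00  a ← 42.589355 − (+5.727e-03/-2.894e+00) = 42.591333
iter 4: u=1.514710  f(a)=+4.564e-07  f'(a)=-2.894e+00  a ← 42.591333 − (+4.564e-07/-2.894e+00) = 42.591333
iter 5: u=1.514710  f(a)=+2.842e-14  f'(a)=-2.894e+00  a ← 42.591333 − (+2.842e-14/-2.894e+00) = 42.591333
converged: |Δa| < 1e-12 after 5 iterations
sag = a·(cosh(S/(2a)) − 1) = 42.591333·(cosh(1.514710) − 1) = 58.945810
T_max/T_min = cosh(S/(2a)) = 2.383986

a=42.591 sag=58.946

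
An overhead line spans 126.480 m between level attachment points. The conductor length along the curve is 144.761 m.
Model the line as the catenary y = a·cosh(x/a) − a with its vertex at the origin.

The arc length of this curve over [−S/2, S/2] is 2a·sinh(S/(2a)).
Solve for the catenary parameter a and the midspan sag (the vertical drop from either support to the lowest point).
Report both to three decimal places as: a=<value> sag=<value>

seed: a₀ = √(S³/(24(L−S))) = √(126.480³/(24·18.281)) = 67.908977
iter 1: u=0.931247  f(a)=+8.092e-01  f'(a)=-5.866e-01  a ← 67.908977 − (+8.092e-01/-5.866e-01) = 69.288635
iter 2: u=0.912704  f(a)=+2.532e-02  f'(a)=-5.504e-01  a ← 69.288635 − (+2.532e-02/-5.504e-01) = 69.334639
iter 3: u=0.912098  f(a)=+2.656e-05  f'(a)=-5.492e-01  a ← 69.334639 − (+2.656e-05/-5.492e-01) = 69.334687
iter 4: u=0.912098  f(a)=+2.927e-11  f'(a)=-5.492e-01  a ← 69.334687 − (+2.927e-11/-5.492e-01) = 69.334687
converged: |Δa| < 1e-12 after 4 iterations
sag = a·(cosh(S/(2a)) − 1) = 69.334687·(cosh(0.912098) − 1) = 30.896224
T_max/T_min = cosh(S/(2a)) = 1.445610

a=69.335 sag=30.896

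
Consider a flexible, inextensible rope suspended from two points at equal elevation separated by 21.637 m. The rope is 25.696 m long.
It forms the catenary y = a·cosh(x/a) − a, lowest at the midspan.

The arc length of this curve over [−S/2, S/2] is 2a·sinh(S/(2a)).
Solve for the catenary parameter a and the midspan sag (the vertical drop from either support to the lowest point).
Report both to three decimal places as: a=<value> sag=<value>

a=10.473 sag=6.103

seed: a₀ = √(S³/(24(L−S))) = √(21.637³/(24·4.059)) = 10.197188
iter 1: u=1.060930  f(a)=+2.347e-01  f'(a)=-8.894e-01  a ← 10.197188 − (+2.347e-01/-8.894e-01) = 10.461025
iter 2: u=1.034172  f(a)=+9.416e-03  f'(a)=-8.193e-01  a ← 10.461025 − (+9.416e-03/-8.193e-01) = 10.472517
iter 3: u=1.033037  f(a)=+1.656e-05  f'(a)=-8.164e-01  a ← 10.472517 − (+1.656e-05/-8.164e-01) = 10.472537
iter 4: u=1.033035  f(a)=+5.145e-11  f'(a)=-8.164e-01  a ← 10.472537 − (+5.145e-11/-8.164e-01) = 10.472537
iter 5: u=1.033035  f(a)=+0.000e+00  f'(a)=-8.164e-01  a ← 10.472537 − (+0.000e+00/-8.164e-01) = 10.472537
converged: |Δa| < 1e-12 after 5 iterations
sag = a·(cosh(S/(2a)) − 1) = 10.472537·(cosh(1.033035) − 1) = 6.102901
T_max/T_min = cosh(S/(2a)) = 1.582753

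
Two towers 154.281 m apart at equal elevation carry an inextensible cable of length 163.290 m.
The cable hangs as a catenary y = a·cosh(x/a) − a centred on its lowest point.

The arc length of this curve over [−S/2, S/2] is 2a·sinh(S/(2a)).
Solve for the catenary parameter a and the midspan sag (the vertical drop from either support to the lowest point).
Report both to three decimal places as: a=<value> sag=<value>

a=131.451 sag=23.292

seed: a₀ = √(S³/(24(L−S))) = √(154.281³/(24·9.009)) = 130.324106
iter 1: u=0.591913  f(a)=+1.591e-01  f'(a)=-1.432e-01  a ← 130.324106 − (+1.591e-01/-1.432e-01) = 131.435748
iter 2: u=0.586907  f(a)=+2.059e-03  f'(a)=-1.395e-01  a ← 131.435748 − (+2.059e-03/-1.395e-01) = 131.450511
iter 3: u=0.586841  f(a)=+3.548e-07  f'(a)=-1.394e-01  a ← 131.450511 − (+3.548e-07/-1.394e-01) = 131.450514
iter 4: u=0.586841  f(a)=+2.842e-14  f'(a)=-1.394e-01  a ← 131.450514 − (+2.842e-14/-1.394e-01) = 131.450514
converged: |Δa| < 1e-12 after 4 iterations
sag = a·(cosh(S/(2a)) − 1) = 131.450514·(cosh(0.586841) − 1) = 23.291671
T_max/T_min = cosh(S/(2a)) = 1.177190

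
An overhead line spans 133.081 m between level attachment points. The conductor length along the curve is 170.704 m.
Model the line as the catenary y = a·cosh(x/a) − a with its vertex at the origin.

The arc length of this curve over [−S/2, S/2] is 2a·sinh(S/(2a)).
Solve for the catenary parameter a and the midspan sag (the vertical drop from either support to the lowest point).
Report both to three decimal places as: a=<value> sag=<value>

seed: a₀ = √(S³/(24(L−S))) = √(133.081³/(24·37.623)) = 51.090688
iter 1: u=1.302400  f(a)=+3.323e+00  f'(a)=-1.738e+00  a ← 51.090688 − (+3.323e+00/-1.738e+00) = 53.002310
iter 2: u=1.255426  f(a)=+1.956e-01  f'(a)=-1.539e+00  a ← 53.002310 − (+1.956e-01/-1.539e+00) = 53.129398
iter 3: u=1.252423  f(a)=+7.716e-04  f'(a)=-1.527e+00  a ← 53.129398 − (+7.716e-04/-1.527e+00) = 53.129903
iter 4: u=1.252411  f(a)=+1.211e-08  f'(a)=-1.527e+00  a ← 53.129903 − (+1.211e-08/-1.527e+00) = 53.129903
iter 5: u=1.252411  f(a)=+2.842e-14  f'(a)=-1.527e+00  a ← 53.129903 − (+2.842e-14/-1.527e+00) = 53.129903
converged: |Δa| < 1e-12 after 5 iterations
sag = a·(cosh(S/(2a)) − 1) = 53.129903·(cosh(1.252411) − 1) = 47.407406
T_max/T_min = cosh(S/(2a)) = 1.892292

a=53.130 sag=47.407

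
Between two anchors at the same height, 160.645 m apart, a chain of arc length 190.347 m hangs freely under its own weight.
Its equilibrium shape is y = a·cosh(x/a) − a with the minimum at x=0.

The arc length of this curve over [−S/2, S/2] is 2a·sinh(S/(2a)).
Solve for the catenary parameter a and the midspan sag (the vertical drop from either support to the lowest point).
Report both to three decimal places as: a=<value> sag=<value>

a=78.292 sag=44.946

seed: a₀ = √(S³/(24(L−S))) = √(160.645³/(24·29.702)) = 76.260975
iter 1: u=1.053258  f(a)=+1.692e+00  f'(a)=-8.689e-01  a ← 76.260975 − (+1.692e+00/-8.689e-01) = 78.207988
iter 2: u=1.027037  f(a)=+6.695e-02  f'(a)=-8.013e-01  a ← 78.207988 − (+6.695e-02/-8.013e-01) = 78.291540
iter 3: u=1.025941  f(a)=+1.144e-04  f'(a)=-7.986e-01  a ← 78.291540 − (+1.144e-04/-7.986e-01) = 78.291684
iter 4: u=1.025939  f(a)=+3.356e-10  f'(a)=-7.986e-01  a ← 78.291684 − (+3.356e-10/-7.986e-01) = 78.291684
iter 5: u=1.025939  f(a)=-2.842e-14  f'(a)=-7.986e-01  a ← 78.291684 − (-2.842e-14/-7.986e-01) = 78.291684
converged: |Δa| < 1e-12 after 5 iterations
sag = a·(cosh(S/(2a)) − 1) = 78.291684·(cosh(1.025939) − 1) = 44.946228
T_max/T_min = cosh(S/(2a)) = 1.574087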